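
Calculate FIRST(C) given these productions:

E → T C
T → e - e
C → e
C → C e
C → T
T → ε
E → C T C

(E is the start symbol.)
To compute FIRST(C), examine every production with C on the left-hand side, reading each right-hand side left to right until a non-nullable symbol is reached.

FIRST sets of the other non-terminals involved (by the same procedure, iterated to a fixed point):
  FIRST(T) = { 'e', ε }

From C → e:
  - e is a terminal: add 'e' and stop
From C → C e:
  - C is the symbol being defined: contributes nothing new
    C is nullable, so continue to the next symbol
  - e is a terminal: add 'e' and stop
From C → T:
  - T is a non-terminal: add FIRST(T) \ {ε} = { 'e' }
    T is nullable and nothing follows, so the whole right-hand side can vanish: ε ∈ FIRST(C)

Collecting: FIRST(C) = { 'e', ε }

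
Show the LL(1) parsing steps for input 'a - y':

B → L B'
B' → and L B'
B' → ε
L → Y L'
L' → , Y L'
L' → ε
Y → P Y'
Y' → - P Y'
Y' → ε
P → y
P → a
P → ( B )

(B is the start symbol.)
LL(1) parsing maintains a stack (initially the start symbol over $) and the input. At each step: if the stack top is a terminal, match it against the current input token; if it is a non-terminal N, replace it with the RHS of M[N, lookahead] (the unique production whose predict set contains the lookahead).

Stack is shown with the top on the left.

Stack           Input    Action
-------------------------------
B $             a - y $  output B → L B'
L B' $          a - y $  output L → Y L'
Y L' B' $       a - y $  output Y → P Y'
P Y' L' B' $    a - y $  output P → a
a Y' L' B' $    a - y $  match 'a'
Y' L' B' $      - y $    output Y' → - P Y'
- P Y' L' B' $  - y $    match '-'
P Y' L' B' $    y $      output P → y
y Y' L' B' $    y $      match 'y'
Y' L' B' $      $        output Y' → ε
L' B' $         $        output L' → ε
B' $            $        output B' → ε
$               $        accept

The string is accepted.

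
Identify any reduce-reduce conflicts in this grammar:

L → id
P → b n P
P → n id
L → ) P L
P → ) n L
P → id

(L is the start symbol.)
Augment with L' → L and build the canonical LR(0) collection (I0 = CLOSURE({[L' → . L]}), then GOTO on every symbol after a dot until no new states appear). It has 15 states:
  I0: { [L → . ) P L], [L → . id], [L' → . L] }  — shift
  I1: { [L → ) . P L], [P → . ) n L], [P → . b n P], [P → . id], [P → . n id] }  — shift
  I2: { [L' → L .] }  — accept
  I3: { [L → id .] }  — reduce
  I4: { [P → ) . n L] }  — shift
  I5: { [L → ) P . L], [L → . ) P L], [L → . id] }  — shift
  I6: { [P → b . n P] }  — shift
  I7: { [P → id .] }  — reduce
  I8: { [P → n . id] }  — shift
  I9: { [P → n id .] }  — reduce
  I10: { [P → . ) n L], [P → . b n P], [P → . id], [P → . n id], [P → b n . P] }  — shift
  I11: { [P → b n P .] }  — reduce
  I12: { [L → ) P L .] }  — reduce
  I13: { [L → . ) P L], [L → . id], [P → ) n . L] }  — shift
  I14: { [P → ) n L .] }  — reduce

No state contains more than one complete item.

Answer: No reduce-reduce conflicts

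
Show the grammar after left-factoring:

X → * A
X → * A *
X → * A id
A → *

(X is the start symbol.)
Left-factoring transforms A → αβ₁ | αβ₂ into A → αA' and A' → β₁ | β₂
(α is the longest common prefix among the alternatives). Repeat until
no nonterminal has two alternatives with a common prefix.

Round 1: X has alternatives sharing prefix '* A'. Introduce X': X → * A X'
  Add: X' → ε
  Add: X' → *
  Add: X' → id

No remaining common prefixes — done.

Resulting grammar:
X → * A X'
X' → ε
X' → *
X' → id
A → *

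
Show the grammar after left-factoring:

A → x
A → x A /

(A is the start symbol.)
A → x A'
A' → ε
A' → A /

Left-factoring transforms A → αβ₁ | αβ₂ into A → αA' and A' → β₁ | β₂
(α is the longest common prefix among the alternatives). Repeat until
no nonterminal has two alternatives with a common prefix.

Round 1: A has alternatives sharing prefix 'x'. Introduce A': A → x A'
  Add: A' → ε
  Add: A' → A /

No remaining common prefixes — done.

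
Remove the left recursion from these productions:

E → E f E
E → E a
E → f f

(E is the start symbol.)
E → f f E'
E' → f E E'
E' → a E'
E' → ε

E is directly left-recursive. The standard transformation for
  A → A α₁ | ... | A α_m | β₁ | ... | β_n
is
  A  → β₁ A' | ... | β_n A'
  A' → α₁ A' | ... | α_m A' | ε

E → f f becomes E → f f E'
E → E f E becomes E' → f E E'
E → E a becomes E' → a E'
Add E' → ε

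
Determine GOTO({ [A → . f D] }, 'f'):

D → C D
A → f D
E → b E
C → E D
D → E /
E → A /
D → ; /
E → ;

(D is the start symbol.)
{ [A → . f D], [A → f . D], [C → . E D], [D → . ; /], [D → . C D], [D → . E /], [E → . ;], [E → . A /], [E → . b E] }

GOTO(I, 'f') = CLOSURE({ [A → αX.β] : [A → α.Xβ] ∈ I, X = 'f' })

Items with dot before 'f', with the dot advanced:
  [A → . f D] → [A → f . D]
Closure of the advanced items:
  [A → f . D] has the dot before D: add [D → . C D], [D → . E /], [D → . ; /]
  [D → . C D] has the dot before C: add [C → . E D]
  [D → . E /] has the dot before E: add [E → . b E], [E → . A /], [E → . ;]
  [E → . A /] has the dot before A: add [A → . f D]

GOTO = { [A → . f D], [A → f . D], [C → . E D], [D → . ; /], [D → . C D], [D → . E /], [E → . ;], [E → . A /], [E → . b E] }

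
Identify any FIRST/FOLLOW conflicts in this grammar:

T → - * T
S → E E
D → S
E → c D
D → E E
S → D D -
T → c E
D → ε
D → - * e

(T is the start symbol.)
A FIRST/FOLLOW conflict occurs when a non-terminal N has a nullable alternative N → β (β ⇒* ε) and another alternative N → α with FIRST(α) ∩ FOLLOW(N) ≠ ∅: on such a lookahead the parser cannot decide between expanding α and letting N vanish via β.

Nullable non-terminals: D.
FIRST sets used below: FIRST(S) = { '-', 'c' }, FIRST(E) = { 'c' }

D: nullable alternative(s) D → ε; FOLLOW(D) = { $, '-', 'c' }
  D → S: FIRST \ {ε} = { '-', 'c' } — overlaps FOLLOW(D) on { '-', 'c' }: CONFLICT
  D → E E: FIRST \ {ε} = { 'c' } — overlaps FOLLOW(D) on { 'c' }: CONFLICT
  D → ε: FIRST \ {ε} = { } — this is the only nullable alternative, skip
  D → - * e: FIRST \ {ε} = { '-' } — overlaps FOLLOW(D) on { '-' }: CONFLICT

E, S, T have no nullable alternative, so no FIRST/FOLLOW check is needed there.

So the grammar has 3 FIRST/FOLLOW conflicts (marked CONFLICT above).

Answer: Yes. D → S with FOLLOW(D) on { '-', 'c' }; D → E E with FOLLOW(D) on { 'c' }; D → '-' '*' e with FOLLOW(D) on { '-' }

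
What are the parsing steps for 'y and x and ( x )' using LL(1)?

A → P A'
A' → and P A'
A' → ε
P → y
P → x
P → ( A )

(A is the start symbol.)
Stack is shown with the top on the left.

Stack        Input                Action
----------------------------------------
A $          y and x and ( x ) $  output A → P A'
P A' $       y and x and ( x ) $  output P → y
y A' $       y and x and ( x ) $  match 'y'
A' $         and x and ( x ) $    output A' → and P A'
and P A' $   and x and ( x ) $    match 'and'
P A' $       x and ( x ) $        output P → x
x A' $       x and ( x ) $        match 'x'
A' $         and ( x ) $          output A' → and P A'
and P A' $   and ( x ) $          match 'and'
P A' $       ( x ) $              output P → ( A )
( A ) A' $   ( x ) $              match '('
A ) A' $     x ) $                output A → P A'
P A' ) A' $  x ) $                output P → x
x A' ) A' $  x ) $                match 'x'
A' ) A' $    ) $                  output A' → ε
) A' $       ) $                  match ')'
A' $         $                    output A' → ε
$            $                    accept

The string is accepted.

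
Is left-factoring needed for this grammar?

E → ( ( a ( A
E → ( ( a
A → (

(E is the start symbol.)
Left-factoring is needed when two productions for the same non-terminal
share a common prefix on the right-hand side.

Productions for E:
  E → ( ( a ( A
  E → ( ( a

Found common prefix '( ( a' in productions for E

Answer: Yes, E has productions with common prefix '( ( a'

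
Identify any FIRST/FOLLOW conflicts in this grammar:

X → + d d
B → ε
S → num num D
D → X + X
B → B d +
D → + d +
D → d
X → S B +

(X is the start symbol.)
Yes. B → B d '+' with FOLLOW(B) on { 'd' }

A FIRST/FOLLOW conflict occurs when a non-terminal N has a nullable alternative N → β (β ⇒* ε) and another alternative N → α with FIRST(α) ∩ FOLLOW(N) ≠ ∅: on such a lookahead the parser cannot decide between expanding α and letting N vanish via β.

Nullable non-terminals: B.
FIRST sets used below: FIRST(B) = { 'd', ε }

B: nullable alternative(s) B → ε; FOLLOW(B) = { '+', 'd' }
  B → ε: FIRST \ {ε} = { } — this is the only nullable alternative, skip
  B → B d +: FIRST \ {ε} = { 'd' } — overlaps FOLLOW(B) on { 'd' }: CONFLICT

D, S, X have no nullable alternative, so no FIRST/FOLLOW check is needed there.

So the grammar has 1 FIRST/FOLLOW conflict (marked CONFLICT above).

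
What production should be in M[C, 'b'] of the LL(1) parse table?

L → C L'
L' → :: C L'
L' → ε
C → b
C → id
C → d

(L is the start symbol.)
To find M[C, 'b'], we find productions for C where 'b' is in the predict set (PREDICT(N → α) = (FIRST(α) \ {ε}) ∪ (FOLLOW(N) if α ⇒* ε)).

C → b: PREDICT = { 'b' }
  'b' is in predict set, so this production goes in M[C, 'b']
C → id: PREDICT = { 'id' }
C → d: PREDICT = { 'd' }

M[C, 'b'] = C → b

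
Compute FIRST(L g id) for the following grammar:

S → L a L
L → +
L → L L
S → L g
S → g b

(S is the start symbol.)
FIRST sets of the non-terminals involved (from the grammar, by fixed-point iteration):
  FIRST(L) = { '+' }

To compute FIRST(L g id), process the symbols left to right:
Symbol L is a non-terminal. Add FIRST(L) \ {ε} = { '+' }
L is not nullable (ε ∉ FIRST(L)), so stop here.
FIRST(L g id) = { '+' }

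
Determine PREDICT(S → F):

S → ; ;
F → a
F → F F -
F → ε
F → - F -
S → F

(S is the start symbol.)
{ $, '-', 'a' }

PREDICT(S → F) = (FIRST(RHS) \ {ε}) ∪ (FOLLOW(S) if ε ∈ FIRST(RHS), i.e. RHS ⇒* ε)
FIRST(F) = { '-', 'a', ε }
FIRST(F) = { '-', 'a', ε }
ε ∈ FIRST(F) (the right-hand side is nullable), so add FOLLOW(S) = { $ }
PREDICT(S → F) = { $, '-', 'a' }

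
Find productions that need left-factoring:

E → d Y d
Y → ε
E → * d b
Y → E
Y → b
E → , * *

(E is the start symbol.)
Left-factoring is needed when two productions for the same non-terminal
share a common prefix on the right-hand side.

Productions for E:
  E → d Y d
  E → * d b
  E → , * *
Productions for Y:
  Y → ε
  Y → E
  Y → b

No common prefixes found.

Answer: No, left-factoring is not needed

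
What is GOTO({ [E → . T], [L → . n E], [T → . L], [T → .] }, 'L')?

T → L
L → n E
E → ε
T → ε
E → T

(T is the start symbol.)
GOTO(I, 'L') = CLOSURE({ [A → αX.β] : [A → α.Xβ] ∈ I, X = 'L' })

Items with dot before 'L', with the dot advanced:
  [T → . L] → [T → L .]
Closure adds nothing (no advanced item has the dot before a non-terminal).

GOTO = { [T → L .] }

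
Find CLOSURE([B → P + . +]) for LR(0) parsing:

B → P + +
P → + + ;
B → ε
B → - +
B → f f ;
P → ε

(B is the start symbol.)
{ [B → P + . +] }

To compute CLOSURE, for each item [A → α.Bβ] where B is a non-terminal, add [B → .γ] for all productions B → γ; repeat for the newly added items until nothing changes.

Start with: [B → P + . +]
The dot precedes the terminal '+', so nothing is added.

CLOSURE = { [B → P + . +] }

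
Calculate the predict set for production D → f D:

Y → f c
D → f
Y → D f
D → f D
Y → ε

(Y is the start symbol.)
{ 'f' }

PREDICT(D → f D) = (FIRST(RHS) \ {ε}) ∪ (FOLLOW(D) if ε ∈ FIRST(RHS), i.e. RHS ⇒* ε)
FIRST(f D) = { 'f' }
ε ∉ FIRST(f D), so FOLLOW(D) is not added.
PREDICT(D → f D) = { 'f' }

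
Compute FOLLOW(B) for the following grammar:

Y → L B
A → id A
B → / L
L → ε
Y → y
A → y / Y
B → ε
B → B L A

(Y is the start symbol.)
{ $, 'id', 'y' }

In Y → L B: B is at the end, add FOLLOW(Y)
In B → B L A: B is followed by L A, add FIRST(L A) \ {ε} = { 'id', 'y' }

The FOLLOW sets referred to above (computed the same way, to a fixed point):
  FOLLOW(Y) = { $, 'id', 'y' }

Taking the union: FOLLOW(B) = { $, 'id', 'y' }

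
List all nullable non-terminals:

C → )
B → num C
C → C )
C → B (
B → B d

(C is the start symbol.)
A non-terminal is nullable if it can derive ε (the empty string): either it has an ε-production, or it has a production whose right-hand side consists entirely of nullable non-terminals.

There are no ε-productions, so no non-terminal can derive ε.
No non-terminals are nullable.

Answer: None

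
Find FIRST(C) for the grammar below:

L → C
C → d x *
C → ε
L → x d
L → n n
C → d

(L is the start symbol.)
To compute FIRST(C), examine every production with C on the left-hand side, reading each right-hand side left to right until a non-nullable symbol is reached.

From C → d x *:
  - d is a terminal: add 'd' and stop
From C → ε:
  - ε-production, so ε ∈ FIRST(C)
From C → d:
  - d is a terminal: add 'd' and stop

Collecting: FIRST(C) = { 'd', ε }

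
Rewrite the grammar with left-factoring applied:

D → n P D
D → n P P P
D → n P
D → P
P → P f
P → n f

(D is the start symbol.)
Left-factoring transforms A → αβ₁ | αβ₂ into A → αA' and A' → β₁ | β₂
(α is the longest common prefix among the alternatives). Repeat until
no nonterminal has two alternatives with a common prefix.

Round 1: D has alternatives sharing prefix 'n P'. Introduce D': D → n P D'
  Add: D' → D
  Add: D' → P P
  Add: D' → ε

No remaining common prefixes — done.

Resulting grammar:
D → n P D'
D' → D
D' → P P
D' → ε
D → P
P → P f
P → n f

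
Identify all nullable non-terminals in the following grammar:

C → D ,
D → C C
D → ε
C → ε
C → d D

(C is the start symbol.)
A non-terminal is nullable if it can derive ε (the empty string): either it has an ε-production, or it has a production whose right-hand side consists entirely of nullable non-terminals.

ε-productions: D → ε, C → ε
So D, C are immediately nullable.
Every non-terminal is now nullable.
Nullable = { 'C', 'D' }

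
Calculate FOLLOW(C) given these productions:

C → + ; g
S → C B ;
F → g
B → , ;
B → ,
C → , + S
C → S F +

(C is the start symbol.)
{ $, ',' }

To compute FOLLOW(C), find every occurrence of C on a right-hand side N → α C β: add FIRST(β) \ {ε}, and if β is empty or nullable also add FOLLOW(N). Iterate to a fixed point.

C is the start symbol, so $ ∈ FOLLOW(C).
In S → C B ;: C is followed by B ';', add FIRST(B ';') \ {ε} = { ',' }

Taking the union: FOLLOW(C) = { $, ',' }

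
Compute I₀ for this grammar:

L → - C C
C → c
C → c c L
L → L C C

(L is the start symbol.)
{ [L → . - C C], [L → . L C C], [L' → . L] }

First, augment the grammar with L' → L
I₀ = CLOSURE({ [L' → . L] }):
  [L' → . L] has the dot before L: add [L → . - C C], [L → . L C C]
No further items can be added.

I₀ = { [L → . - C C], [L → . L C C], [L' → . L] }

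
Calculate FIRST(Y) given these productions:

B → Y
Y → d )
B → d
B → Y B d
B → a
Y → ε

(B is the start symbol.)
{ 'd', ε }

From Y → d ):
  - d is a terminal: add 'd' and stop
From Y → ε:
  - ε-production, so ε ∈ FIRST(Y)

Collecting: FIRST(Y) = { 'd', ε }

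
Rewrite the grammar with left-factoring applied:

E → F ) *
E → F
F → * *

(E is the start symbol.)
E → F E'
E' → ) *
E' → ε
F → * *

Left-factoring transforms A → αβ₁ | αβ₂ into A → αA' and A' → β₁ | β₂
(α is the longest common prefix among the alternatives). Repeat until
no nonterminal has two alternatives with a common prefix.

Round 1: E has alternatives sharing prefix 'F'. Introduce E': E → F E'
  Add: E' → ) *
  Add: E' → ε

No remaining common prefixes — done.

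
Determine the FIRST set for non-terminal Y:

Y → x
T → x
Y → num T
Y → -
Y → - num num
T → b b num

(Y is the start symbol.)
To compute FIRST(Y), examine every production with Y on the left-hand side, reading each right-hand side left to right until a non-nullable symbol is reached.

From Y → x:
  - x is a terminal: add 'x' and stop
From Y → num T:
  - num is a terminal: add 'num' and stop
From Y → -:
  - '-' is a terminal: add '-' and stop
From Y → - num num:
  - '-' is a terminal: add '-' and stop

Collecting: FIRST(Y) = { '-', 'num', 'x' }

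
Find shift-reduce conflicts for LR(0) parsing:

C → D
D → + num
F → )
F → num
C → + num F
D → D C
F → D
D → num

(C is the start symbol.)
Yes — I3: [C → D .] vs [C → . + num F]; I6: [D → + num .] vs [D → . + num]; I9: [F → D .] vs [C → . + num F]

A shift-reduce conflict occurs when an LR(0) state has both:
  - a complete (reduce) item [A → α .] (dot at the end), and
  - a shift item [B → β . c γ] (dot before a terminal).

Augment with C' → C and build the canonical LR(0) collection (I0 = CLOSURE({[C' → . C]}), then GOTO on every symbol after a dot until no new states appear). It has 13 states:
  I0: { [C → . + num F], [C → . D], [C' → . C], [D → . + num], [D → . D C], [D → . num] }  — shift
  I1: { [C → + . num F], [D → + . num] }  — shift
  I2: { [C' → C .] }  — accept
  I3: { [C → . + num F], [C → . D], [C → D .], [D → . + num], [D → . D C], [D → . num], [D → D . C] }  — shift, reduce
  I4: { [D → num .] }  — reduce
  I5: { [D → D C .] }  — reduce
  I6: { [C → + num . F], [D → + num .], [D → . + num], [D → . D C], [D → . num], [F → . )], [F → . D], [F → . num] }  — shift, reduce
  I7: { [F → ) .] }  — reduce
  I8: { [D → + . num] }  — shift
  I9: { [C → . + num F], [C → . D], [D → . + num], [D → . D C], [D → . num], [D → D . C], [F → D .] }  — shift, reduce
  I10: { [C → + num F .] }  — reduce
  I11: { [D → num .], [F → num .] }  — 2 reduces
  I12: { [D → + num .] }  — reduce

I3 contains reduce item [C → D .] and shift items [C → . + num F], [D → . + num], [D → . num] — shift-reduce conflict.
I6 contains reduce item [D → + num .] and shift items [D → . + num], [D → . num], [F → . )], [F → . num] — shift-reduce conflict.
I9 contains reduce item [F → D .] and shift items [C → . + num F], [D → . + num], [D → . num] — shift-reduce conflict.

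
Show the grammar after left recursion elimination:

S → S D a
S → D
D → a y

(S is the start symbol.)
S is directly left-recursive. The standard transformation for
  A → A α₁ | ... | A α_m | β₁ | ... | β_n
is
  A  → β₁ A' | ... | β_n A'
  A' → α₁ A' | ... | α_m A' | ε

S → D becomes S → D S'
S → S D a becomes S' → D a S'
Add S' → ε

Productions for other non-terminals are unchanged:
  D → a y

Resulting grammar:
S → D S'
S' → D a S'
S' → ε
D → a y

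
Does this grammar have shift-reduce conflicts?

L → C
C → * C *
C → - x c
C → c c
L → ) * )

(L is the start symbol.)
Augment with L' → L and build the canonical LR(0) collection (I0 = CLOSURE({[L' → . L]}), then GOTO on every symbol after a dot until no new states appear). It has 14 states:
  I0: { [C → . * C *], [C → . - x c], [C → . c c], [L → . ) * )], [L → . C], [L' → . L] }  — shift
  I1: { [L → ) . * )] }  — shift
  I2: { [C → * . C *], [C → . * C *], [C → . - x c], [C → . c c] }  — shift
  I3: { [C → - . x c] }  — shift
  I4: { [L → C .] }  — reduce
  I5: { [L' → L .] }  — accept
  I6: { [C → c . c] }  — shift
  I7: { [C → c c .] }  — reduce
  I8: { [C → - x . c] }  — shift
  I9: { [C → - x c .] }  — reduce
  I10: { [C → * C . *] }  — shift
  I11: { [C → * C * .] }  — reduce
  I12: { [L → ) * . )] }  — shift
  I13: { [L → ) * ) .] }  — reduce

No state contains both a complete item and a shift item.

Answer: No shift-reduce conflicts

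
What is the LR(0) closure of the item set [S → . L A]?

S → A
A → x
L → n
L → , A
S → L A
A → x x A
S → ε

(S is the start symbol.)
{ [L → . , A], [L → . n], [S → . L A] }

Start with: [S → . L A]
  [S → . L A] has the dot before L: add [L → . n], [L → . , A]
No further items can be added.

CLOSURE = { [L → . , A], [L → . n], [S → . L A] }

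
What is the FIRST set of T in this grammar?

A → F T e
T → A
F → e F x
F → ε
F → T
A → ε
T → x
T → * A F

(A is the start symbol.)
{ '*', 'e', 'x', ε }

To compute FIRST(T), examine every production with T on the left-hand side, reading each right-hand side left to right until a non-nullable symbol is reached.

FIRST sets of the other non-terminals involved (by the same procedure, iterated to a fixed point):
  FIRST(A) = { '*', 'e', 'x', ε }

From T → A:
  - A is a non-terminal: add FIRST(A) \ {ε} = { '*', 'e', 'x' }
    A is nullable and nothing follows, so the whole right-hand side can vanish: ε ∈ FIRST(T)
From T → x:
  - x is a terminal: add 'x' and stop
From T → * A F:
  - '*' is a terminal: add '*' and stop

Collecting: FIRST(T) = { '*', 'e', 'x', ε }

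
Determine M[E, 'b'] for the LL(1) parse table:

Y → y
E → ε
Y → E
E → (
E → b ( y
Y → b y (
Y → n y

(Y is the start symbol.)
E → b ( y

To find M[E, 'b'], we find productions for E where 'b' is in the predict set (PREDICT(N → α) = (FIRST(α) \ {ε}) ∪ (FOLLOW(N) if α ⇒* ε)).

Relevant sets:
  FOLLOW(E) = { $ }

E → ε: PREDICT = { $ }
E → (: PREDICT = { '(' }
E → b ( y: PREDICT = { 'b' }
  'b' is in predict set, so this production goes in M[E, 'b']

M[E, 'b'] = E → b ( y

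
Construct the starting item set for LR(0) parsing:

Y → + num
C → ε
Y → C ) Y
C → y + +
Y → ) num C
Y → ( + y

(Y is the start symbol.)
First, augment the grammar with Y' → Y
I₀ = CLOSURE({ [Y' → . Y] }):
  [Y' → . Y] has the dot before Y: add [Y → . + num], [Y → . C ) Y], [Y → . ) num C], [Y → . ( + y]
  [Y → . C ) Y] has the dot before C: add [C → .], [C → . y + +]
No further items can be added.

I₀ = { [C → . y + +], [C → .], [Y → . ( + y], [Y → . ) num C], [Y → . + num], [Y → . C ) Y], [Y' → . Y] }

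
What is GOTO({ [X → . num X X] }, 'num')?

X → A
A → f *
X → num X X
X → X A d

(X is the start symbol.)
GOTO(I, 'num') = CLOSURE({ [A → αX.β] : [A → α.Xβ] ∈ I, X = 'num' })

Items with dot before 'num', with the dot advanced:
  [X → . num X X] → [X → num . X X]
Closure of the advanced items:
  [X → num . X X] has the dot before X: add [X → . A], [X → . num X X], [X → . X A d]
  [X → . A] has the dot before A: add [A → . f *]

GOTO = { [A → . f *], [X → . A], [X → . X A d], [X → . num X X], [X → num . X X] }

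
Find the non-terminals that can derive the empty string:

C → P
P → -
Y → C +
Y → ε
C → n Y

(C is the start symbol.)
{ 'Y' }

A non-terminal is nullable if it can derive ε (the empty string): either it has an ε-production, or it has a production whose right-hand side consists entirely of nullable non-terminals.

ε-productions: Y → ε
So Y is immediately nullable.
No further non-terminal can be added: every production for the remaining non-terminals contains a terminal or a non-nullable non-terminal.
Nullable = { 'Y' }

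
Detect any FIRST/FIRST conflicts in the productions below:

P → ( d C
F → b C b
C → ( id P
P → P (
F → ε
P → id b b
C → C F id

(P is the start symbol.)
A FIRST/FIRST conflict occurs when two productions N → α and N → β for the same non-terminal have FIRST(α) ∩ FIRST(β) ≠ ∅ (with ε ∈ FIRST of a nullable right-hand side, so two nullable alternatives also conflict).

FIRST sets of the non-terminals at (or reachable through a nullable prefix from) the front of some alternative:
  FIRST(P) = { '(', 'id' }
  FIRST(C) = { '(' }

Productions for P:
  P → ( d C: FIRST = { '(' }
  P → P (: FIRST = { '(', 'id' }
  P → id b b: FIRST = { 'id' }
Productions for F:
  F → b C b: FIRST = { 'b' }
  F → ε: FIRST = { ε }
Productions for C:
  C → ( id P: FIRST = { '(' }
  C → C F id: FIRST = { '(' }

Conflict for P: P → ( d C and P → P (
  Overlap: { '(' }
Conflict for P: P → P ( and P → id b b
  Overlap: { 'id' }
Conflict for C: C → ( id P and C → C F id
  Overlap: { '(' }

Answer: Yes. P → '(' d C / P → P '(' on { '(' }; P → P '(' / P → id b b on { 'id' }; C → '(' id P / C → C F id on { '(' }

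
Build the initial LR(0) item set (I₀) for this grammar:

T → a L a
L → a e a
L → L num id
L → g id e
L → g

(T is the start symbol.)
First, augment the grammar with T' → T
I₀ = CLOSURE({ [T' → . T] }):
  [T' → . T] has the dot before T: add [T → . a L a]
No further items can be added.

I₀ = { [T → . a L a], [T' → . T] }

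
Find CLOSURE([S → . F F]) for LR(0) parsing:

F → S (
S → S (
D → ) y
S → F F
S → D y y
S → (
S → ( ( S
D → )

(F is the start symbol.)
{ [D → . ) y], [D → . )], [F → . S (], [S → . ( ( S], [S → . (], [S → . D y y], [S → . F F], [S → . S (] }

Start with: [S → . F F]
  [S → . F F] has the dot before F: add [F → . S (]
  [F → . S (] has the dot before S: add [S → . S (], [S → . D y y], [S → . (], [S → . ( ( S]
  [S → . D y y] has the dot before D: add [D → . ) y], [D → . )]
No further items can be added.

CLOSURE = { [D → . ) y], [D → . )], [F → . S (], [S → . ( ( S], [S → . (], [S → . D y y], [S → . F F], [S → . S (] }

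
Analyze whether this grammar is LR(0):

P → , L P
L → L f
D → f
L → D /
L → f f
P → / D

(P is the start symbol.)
A grammar is LR(0) if no state in the canonical LR(0) collection has:
  - both a shift item (dot before a terminal) and a complete item (shift-reduce conflict), or
  - two or more complete items (reduce-reduce conflict; the accept item [P' → P .] counts as a complete item here).

Augment with P' → P and build the canonical LR(0) collection (I0 = CLOSURE({[P' → . P]}), then GOTO on every symbol after a dot until no new states appear). It has 13 states:
  I0: { [P → . , L P], [P → . / D], [P' → . P] }  — shift
  I1: { [D → . f], [L → . D /], [L → . L f], [L → . f f], [P → , . L P] }  — shift
  I2: { [D → . f], [P → / . D] }  — shift
  I3: { [P' → P .] }  — accept
  I4: { [P → / D .] }  — reduce
  I5: { [D → f .] }  — reduce
  I6: { [L → D . /] }  — shift
  I7: { [L → L . f], [P → , L . P], [P → . , L P], [P → . / D] }  — shift
  I8: { [D → f .], [L → f . f] }  — shift, reduce
  I9: { [L → f f .] }  — reduce
  I10: { [P → , L P .] }  — reduce
  I11: { [L → L f .] }  — reduce
  I12: { [L → D / .] }  — reduce

Conflict in state I8:
  Shift-reduce conflict between [D → f .] and [L → f . f]
So the grammar is NOT LR(0).

Answer: No. Shift-reduce conflict between [D → f .] and [L → f . f]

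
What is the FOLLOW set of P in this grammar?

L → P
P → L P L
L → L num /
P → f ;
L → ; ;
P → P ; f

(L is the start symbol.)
{ $, ';', 'f', 'num' }

In L → P: P is at the end, add FOLLOW(L)
In P → L P L: P is followed by L, add FIRST(L) \ {ε} = { ';', 'f' }
In P → P ; f: P is followed by ';' f, add FIRST(';' f) \ {ε} = { ';' }

The FOLLOW sets referred to above (computed the same way, to a fixed point):
  FOLLOW(L) = { $, ';', 'f', 'num' }

Taking the union: FOLLOW(P) = { $, ';', 'f', 'num' }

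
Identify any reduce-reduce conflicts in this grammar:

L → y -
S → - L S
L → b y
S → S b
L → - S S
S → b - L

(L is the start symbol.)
A reduce-reduce conflict occurs when an LR(0) state has two complete items [A → α .] and [B → β .] — both call for a reduction, and with no lookahead the parser cannot choose between them.

Augment with L' → L and build the canonical LR(0) collection (I0 = CLOSURE({[L' → . L]}), then GOTO on every symbol after a dot until no new states appear). It has 17 states:
  I0: { [L → . - S S], [L → . b y], [L → . y -], [L' → . L] }  — shift
  I1: { [L → - . S S], [S → . - L S], [S → . S b], [S → . b - L] }  — shift
  I2: { [L' → L .] }  — accept
  I3: { [L → b . y] }  — shift
  I4: { [L → y . -] }  — shift
  I5: { [L → y - .] }  — reduce
  I6: { [L → b y .] }  — reduce
  I7: { [L → . - S S], [L → . b y], [L → . y -], [S → - . L S] }  — shift
  I8: { [L → - S . S], [S → . - L S], [S → . S b], [S → . b - L], [S → S . b] }  — shift
  I9: { [S → b . - L] }  — shift
  I10: { [L → . - S S], [L → . b y], [L → . y -], [S → b - . L] }  — shift
  I11: { [S → b - L .] }  — reduce
  I12: { [L → - S S .], [S → S . b] }  — shift, reduce
  I13: { [S → S b .], [S → b . - L] }  — shift, reduce
  I14: { [S → S b .] }  — reduce
  I15: { [S → - L . S], [S → . - L S], [S → . S b], [S → . b - L] }  — shift
  I16: { [S → - L S .], [S → S . b] }  — shift, reduce

No state contains more than one complete item.

Answer: No reduce-reduce conflicts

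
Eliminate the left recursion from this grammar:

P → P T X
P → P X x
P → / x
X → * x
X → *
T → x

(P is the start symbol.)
P is directly left-recursive. The standard transformation for
  A → A α₁ | ... | A α_m | β₁ | ... | β_n
is
  A  → β₁ A' | ... | β_n A'
  A' → α₁ A' | ... | α_m A' | ε

P → / x becomes P → / x P'
P → P T X becomes P' → T X P'
P → P X x becomes P' → X x P'
Add P' → ε

Productions for other non-terminals are unchanged:
  X → * x
  X → *
  T → x

Resulting grammar:
P → / x P'
P' → T X P'
P' → X x P'
P' → ε
X → * x
X → *
T → x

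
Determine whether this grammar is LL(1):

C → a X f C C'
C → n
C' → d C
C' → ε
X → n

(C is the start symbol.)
No. Predict set conflict for C': { 'd' }

A grammar is LL(1) if for each non-terminal N with multiple productions, the predict sets of those productions are pairwise disjoint, where PREDICT(N → α) = (FIRST(α) \ {ε}) ∪ (FOLLOW(N) if α ⇒* ε).

Relevant sets:
  FOLLOW(C') = { $, 'd' }

For C:
  PREDICT(C → a X f C C') = { 'a' }
  PREDICT(C → n) = { 'n' }
For C':
  PREDICT(C' → d C) = { 'd' }
  PREDICT(C' → ε) = { $, 'd' }
X has a single production, so nothing to check there.

Conflict found: Predict set conflict for C': { 'd' }
The grammar is NOT LL(1).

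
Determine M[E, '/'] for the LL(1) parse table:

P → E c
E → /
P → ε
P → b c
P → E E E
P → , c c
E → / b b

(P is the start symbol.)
E → /, E → / b b

To find M[E, '/'], we find productions for E where '/' is in the predict set (PREDICT(N → α) = (FIRST(α) \ {ε}) ∪ (FOLLOW(N) if α ⇒* ε)).

E → /: PREDICT = { '/' }
  '/' is in predict set, so this production goes in M[E, '/']
E → / b b: PREDICT = { '/' }
  '/' is in predict set, so this production goes in M[E, '/']

M[E, '/'] = E → /, E → / b b  (a multiply-defined cell — the grammar is not LL(1))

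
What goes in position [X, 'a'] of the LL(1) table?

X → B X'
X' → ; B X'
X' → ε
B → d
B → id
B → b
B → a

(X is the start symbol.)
To find M[X, 'a'], we find productions for X where 'a' is in the predict set (PREDICT(N → α) = (FIRST(α) \ {ε}) ∪ (FOLLOW(N) if α ⇒* ε)).

Relevant sets:
  FIRST(B) = { 'a', 'b', 'd', 'id' }

X → B X': PREDICT = { 'a', 'b', 'd', 'id' }
  'a' is in predict set, so this production goes in M[X, 'a']

M[X, 'a'] = X → B X'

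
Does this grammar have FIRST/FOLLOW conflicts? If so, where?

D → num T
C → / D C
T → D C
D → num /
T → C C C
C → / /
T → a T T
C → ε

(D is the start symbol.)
Nullable non-terminals: C, T.
FIRST sets used below: FIRST(D) = { 'num' }, FIRST(C) = { '/', ε }

C: nullable alternative(s) C → ε; FOLLOW(C) = { $, '/', 'a', 'num' }
  C → / D C: FIRST \ {ε} = { '/' } — overlaps FOLLOW(C) on { '/' }: CONFLICT
  C → / /: FIRST \ {ε} = { '/' } — overlaps FOLLOW(C) on { '/' }: CONFLICT
  C → ε: FIRST \ {ε} = { } — this is the only nullable alternative, skip

T: nullable alternative(s) T → C C C; FOLLOW(T) = { $, '/', 'a', 'num' }
  T → D C: FIRST \ {ε} = { 'num' } — overlaps FOLLOW(T) on { 'num' }: CONFLICT
  T → C C C: FIRST \ {ε} = { '/' } — this is the only nullable alternative, skip
  T → a T T: FIRST \ {ε} = { 'a' } — overlaps FOLLOW(T) on { 'a' }: CONFLICT

D has no nullable alternative, so no FIRST/FOLLOW check is needed there.

So the grammar has 4 FIRST/FOLLOW conflicts (marked CONFLICT above).

Answer: Yes. C → '/' D C with FOLLOW(C) on { '/' }; C → '/' '/' with FOLLOW(C) on { '/' }; T → D C with FOLLOW(T) on { 'num' }; T → a T T with FOLLOW(T) on { 'a' }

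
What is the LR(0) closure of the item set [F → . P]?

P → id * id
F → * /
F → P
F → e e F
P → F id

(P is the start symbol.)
{ [F → . * /], [F → . P], [F → . e e F], [P → . F id], [P → . id * id] }

To compute CLOSURE, for each item [A → α.Bβ] where B is a non-terminal, add [B → .γ] for all productions B → γ; repeat for the newly added items until nothing changes.

Start with: [F → . P]
  [F → . P] has the dot before P: add [P → . id * id], [P → . F id]
  [P → . F id] has the dot before F: add [F → . * /], [F → . e e F]
No further items can be added.

CLOSURE = { [F → . * /], [F → . P], [F → . e e F], [P → . F id], [P → . id * id] }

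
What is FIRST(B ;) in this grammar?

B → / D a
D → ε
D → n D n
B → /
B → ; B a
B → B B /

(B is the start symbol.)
{ '/', ';' }

FIRST sets of the non-terminals involved (from the grammar, by fixed-point iteration):
  FIRST(B) = { '/', ';' }

To compute FIRST(B ;), process the symbols left to right:
Symbol B is a non-terminal. Add FIRST(B) \ {ε} = { '/', ';' }
B is not nullable (ε ∉ FIRST(B)), so stop here.
FIRST(B ;) = { '/', ';' }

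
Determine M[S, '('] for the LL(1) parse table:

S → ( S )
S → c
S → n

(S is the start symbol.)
S → ( S )

To find M[S, '('], we find productions for S where '(' is in the predict set (PREDICT(N → α) = (FIRST(α) \ {ε}) ∪ (FOLLOW(N) if α ⇒* ε)).

S → ( S ): PREDICT = { '(' }
  '(' is in predict set, so this production goes in M[S, '(']
S → c: PREDICT = { 'c' }
S → n: PREDICT = { 'n' }

M[S, '('] = S → ( S )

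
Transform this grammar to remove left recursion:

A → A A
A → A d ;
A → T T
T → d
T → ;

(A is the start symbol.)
A is directly left-recursive. The standard transformation for
  A → A α₁ | ... | A α_m | β₁ | ... | β_n
is
  A  → β₁ A' | ... | β_n A'
  A' → α₁ A' | ... | α_m A' | ε

A → T T becomes A → T T A'
A → A A becomes A' → A A'
A → A d ; becomes A' → d ; A'
Add A' → ε

Productions for other non-terminals are unchanged:
  T → d
  T → ;

Resulting grammar:
A → T T A'
A' → A A'
A' → d ; A'
A' → ε
T → d
T → ;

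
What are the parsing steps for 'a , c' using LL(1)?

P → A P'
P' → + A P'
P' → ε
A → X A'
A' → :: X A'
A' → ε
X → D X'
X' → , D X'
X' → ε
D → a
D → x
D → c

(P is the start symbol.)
LL(1) parsing maintains a stack (initially the start symbol over $) and the input. At each step: if the stack top is a terminal, match it against the current input token; if it is a non-terminal N, replace it with the RHS of M[N, lookahead] (the unique production whose predict set contains the lookahead).

Stack is shown with the top on the left.

Stack           Input    Action
-------------------------------
P $             a , c $  output P → A P'
A P' $          a , c $  output A → X A'
X A' P' $       a , c $  output X → D X'
D X' A' P' $    a , c $  output D → a
a X' A' P' $    a , c $  match 'a'
X' A' P' $      , c $    output X' → , D X'
, D X' A' P' $  , c $    match ','
D X' A' P' $    c $      output D → c
c X' A' P' $    c $      match 'c'
X' A' P' $      $        output X' → ε
A' P' $         $        output A' → ε
P' $            $        output P' → ε
$               $        accept

The string is accepted.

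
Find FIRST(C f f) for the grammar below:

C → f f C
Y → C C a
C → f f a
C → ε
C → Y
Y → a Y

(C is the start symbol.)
FIRST sets of the non-terminals involved (from the grammar, by fixed-point iteration):
  FIRST(C) = { 'a', 'f', ε }

To compute FIRST(C f f), process the symbols left to right:
Symbol C is a non-terminal. Add FIRST(C) \ {ε} = { 'a', 'f' }
C is nullable (ε ∈ FIRST(C)), continue to the next symbol.
Symbol f is a terminal. Add 'f' and stop.
FIRST(C f f) = { 'a', 'f' }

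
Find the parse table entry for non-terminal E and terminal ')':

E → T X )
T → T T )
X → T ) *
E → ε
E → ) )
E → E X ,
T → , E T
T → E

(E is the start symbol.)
E → T X ), E → ε, E → ) ), E → E X ,

To find M[E, ')'], we find productions for E where ')' is in the predict set (PREDICT(N → α) = (FIRST(α) \ {ε}) ∪ (FOLLOW(N) if α ⇒* ε)).

Relevant sets:
  FIRST(T) = { ')', ',', ε }
  FIRST(X) = { ')', ',' }
  FIRST(E) = { ')', ',', ε }
  FOLLOW(E) = { $, ')', ',' }

E → T X ): PREDICT = { ')', ',' }
  ')' is in predict set, so this production goes in M[E, ')']
E → ε: PREDICT = { $, ')', ',' }
  ')' is in predict set, so this production goes in M[E, ')']
E → ) ): PREDICT = { ')' }
  ')' is in predict set, so this production goes in M[E, ')']
E → E X ,: PREDICT = { ')', ',' }
  ')' is in predict set, so this production goes in M[E, ')']

M[E, ')'] = E → T X ), E → ε, E → ) ), E → E X ,  (a multiply-defined cell — the grammar is not LL(1))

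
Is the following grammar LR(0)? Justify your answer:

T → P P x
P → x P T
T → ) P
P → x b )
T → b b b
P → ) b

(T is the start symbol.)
Augment with T' → T and build the canonical LR(0) collection (I0 = CLOSURE({[T' → . T]}), then GOTO on every symbol after a dot until no new states appear). It has 17 states:
  I0: { [P → . ) b], [P → . x P T], [P → . x b )], [T → . ) P], [T → . P P x], [T → . b b b], [T' → . T] }  — shift
  I1: { [P → ) . b], [P → . ) b], [P → . x P T], [P → . x b )], [T → ) . P] }  — shift
  I2: { [P → . ) b], [P → . x P T], [P → . x b )], [T → P . P x] }  — shift
  I3: { [T' → T .] }  — accept
  I4: { [T → b . b b] }  — shift
  I5: { [P → . ) b], [P → . x P T], [P → . x b )], [P → x . P T], [P → x . b )] }  — shift
  I6: { [P → ) . b] }  — shift
  I7: { [P → . ) b], [P → . x P T], [P → . x b )], [P → x P . T], [T → . ) P], [T → . P P x], [T → . b b b] }  — shift
  I8: { [P → x b . )] }  — shift
  I9: { [P → x b ) .] }  — reduce
  I10: { [P → x P T .] }  — reduce
  I11: { [P → ) b .] }  — reduce
  I12: { [T → b b . b] }  — shift
  I13: { [T → b b b .] }  — reduce
  I14: { [T → P P . x] }  — shift
  I15: { [T → P P x .] }  — reduce
  I16: { [T → ) P .] }  — reduce

Every state is either a pure shift/goto state or contains exactly one complete item and nothing to shift — no conflicts. The grammar is LR(0).

Answer: Yes, the grammar is LR(0)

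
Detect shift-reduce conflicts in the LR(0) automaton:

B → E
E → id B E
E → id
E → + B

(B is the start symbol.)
Yes — I4: [E → id .] vs [E → . + B]

Augment with B' → B and build the canonical LR(0) collection (I0 = CLOSURE({[B' → . B]}), then GOTO on every symbol after a dot until no new states appear). It has 8 states:
  I0: { [B → . E], [B' → . B], [E → . + B], [E → . id B E], [E → . id] }  — shift
  I1: { [B → . E], [E → + . B], [E → . + B], [E → . id B E], [E → . id] }  — shift
  I2: { [B' → B .] }  — accept
  I3: { [B → E .] }  — reduce
  I4: { [B → . E], [E → . + B], [E → . id B E], [E → . id], [E → id . B E], [E → id .] }  — shift, reduce
  I5: { [E → . + B], [E → . id B E], [E → . id], [E → id B . E] }  — shift
  I6: { [E → id B E .] }  — reduce
  I7: { [E → + B .] }  — reduce

I4 contains reduce item [E → id .] and shift items [E → . + B], [E → . id], [E → . id B E] — shift-reduce conflict.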